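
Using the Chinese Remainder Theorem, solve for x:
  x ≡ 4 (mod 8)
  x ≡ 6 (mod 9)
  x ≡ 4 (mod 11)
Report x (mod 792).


Moduli 8, 9, 11 are pairwise coprime; by CRT there is a unique solution modulo M = 8 · 9 · 11 = 792.
Solve pairwise, accumulating the modulus:
  Start with x ≡ 4 (mod 8).
  Combine with x ≡ 6 (mod 9): since gcd(8, 9) = 1, we get a unique residue mod 72.
    Write x = 4 + 8·t and substitute into x ≡ 6 (mod 9): 8·t ≡ 6 − 4 = 2 (mod 9).
    The inverse of 8 mod 9 is 8 (since 8·8 = 64 = 7·9 + 1), so t ≡ 8·2 = 16 ≡ 7 (mod 9).
    Then x = 4 + 8·7 = 60, valid modulo lcm(8, 9) = 72: x ≡ 60 (mod 72).
  Combine with x ≡ 4 (mod 11): since gcd(72, 11) = 1, we get a unique residue mod 792.
    Write x = 60 + 72·t and substitute into x ≡ 4 (mod 11): 72·t ≡ 4 − 60 = -56 (mod 11).
    Reduce coefficients mod 11: 6·t ≡ 10 (mod 11).
    The inverse of 6 mod 11 is 2 (since 6·2 = 12 = 1·11 + 1), so t ≡ 2·10 = 20 ≡ 9 (mod 11).
    Then x = 60 + 72·9 = 708, valid modulo lcm(72, 11) = 792: x ≡ 708 (mod 792).
Verify: 708 mod 8 = 4 ✓, 708 mod 9 = 6 ✓, 708 mod 11 = 4 ✓.

x ≡ 708 (mod 792).


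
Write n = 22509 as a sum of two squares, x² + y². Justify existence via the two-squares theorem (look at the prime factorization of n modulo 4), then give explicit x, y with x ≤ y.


Step 1: Factor n = 22509 = 3^2 · 41 · 61.
Step 2: Check the mod-4 condition on each prime factor: 3 ≡ 3 (mod 4), exponent 2 (must be even); 41 ≡ 1 (mod 4), exponent 1; 61 ≡ 1 (mod 4), exponent 1.
All primes ≡ 3 (mod 4) appear to even exponent (or don't appear), so by the two-squares theorem n IS expressible as a sum of two squares.
Step 3: Build a representation. Group n = k² · m with k = 3 and m = 41 · 61 = 2501 (a product of primes ≡ 1 (mod 4)); a representation of m scales to one of n via (k·x)² + (k·y)² = k²(x² + y²). Each prime p ≡ 1 (mod 4) is itself a sum of two squares; find a² by testing p − a² for a perfect square:
  41: 41 − 1² = 40, 41 − 2² = 37, 41 − 3² = 32, 41 − 4² = 25 = 5² ⇒ 41 = 4² + 5².
  61: 61 − 1² = 60, 61 − 2² = 57, 61 − 3² = 52, 61 − 4² = 45, 61 − 5² = 36 = 6² ⇒ 61 = 5² + 6².
  Combine using the Brahmagupta–Fibonacci identity (a² + b²)(c² + d²) = (ac − bd)² + (ad + bc)² = (ac + bd)² + (ad − bc)²:
  41 · 61 = 2501: from (4² + 5²)(5² + 6²), take (4·5 − 5·6, 4·6 + 5·5) = (20 − 30, 24 + 25) = (-10, 49); dropping signs (only squares matter) gives (10, 49); check 10² + 49² = 100 + 2401 = 2501 ✓.
  Scale by k = 3: (3·10, 3·49) = (30, 147).
Step 4: Order so x ≤ y and verify: 30² + 147² = 900 + 21609 = 22509 = n. ✓

n = 22509 = 30² + 147² (one valid representation with x ≤ y).


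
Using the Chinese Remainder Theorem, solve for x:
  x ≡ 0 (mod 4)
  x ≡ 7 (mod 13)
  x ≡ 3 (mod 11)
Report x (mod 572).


Moduli 4, 13, 11 are pairwise coprime; by CRT there is a unique solution modulo M = 4 · 13 · 11 = 572.
Solve pairwise, accumulating the modulus:
  Start with x ≡ 0 (mod 4).
  Combine with x ≡ 7 (mod 13): since gcd(4, 13) = 1, we get a unique residue mod 52.
    Write x = 0 + 4·t and substitute into x ≡ 7 (mod 13): 4·t ≡ 7 − 0 = 7 (mod 13).
    The inverse of 4 mod 13 is 10 (since 4·10 = 40 = 3·13 + 1), so t ≡ 10·7 = 70 ≡ 5 (mod 13).
    Then x = 0 + 4·5 = 20, valid modulo lcm(4, 13) = 52: x ≡ 20 (mod 52).
  Combine with x ≡ 3 (mod 11): since gcd(52, 11) = 1, we get a unique residue mod 572.
    Write x = 20 + 52·t and substitute into x ≡ 3 (mod 11): 52·t ≡ 3 − 20 = -17 (mod 11).
    Reduce coefficients mod 11: 8·t ≡ 5 (mod 11).
    The inverse of 8 mod 11 is 7 (since 8·7 = 56 = 5·11 + 1), so t ≡ 7·5 = 35 ≡ 2 (mod 11).
    Then x = 20 + 52·2 = 124, valid modulo lcm(52, 11) = 572: x ≡ 124 (mod 572).
Verify: 124 mod 4 = 0 ✓, 124 mod 13 = 7 ✓, 124 mod 11 = 3 ✓.

x ≡ 124 (mod 572).


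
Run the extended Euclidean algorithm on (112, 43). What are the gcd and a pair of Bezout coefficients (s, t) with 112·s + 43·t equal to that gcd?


Euclidean algorithm on (112, 43) — divide until remainder is 0:
  112 = 2 · 43 + 26
  43 = 1 · 26 + 17
  26 = 1 · 17 + 9
  17 = 1 · 9 + 8
  9 = 1 · 8 + 1
  8 = 8 · 1 + 0
gcd(112, 43) = 1.
Track Bezout coefficients alongside the remainders: start with r₀ = 112 = a·1 + b·0 (s = 1, t = 0) and r₁ = 43 = a·0 + b·1 (s = 0, t = 1); each new remainder r_{k+1} = r_{k-1} − q_k·r_k inherits s_{k+1} = s_{k-1} − q_k·s_k, t_{k+1} = t_{k-1} − q_k·t_k, so r_k = a·s_k + b·t_k at every step:
  q = 2: r = 26, s = 1 − 2·0 = 1, t = 0 − 2·1 = -2  (check: 112·1 + 43·(-2) = 26)
  q = 1: r = 17, s = 0 − 1·1 = -1, t = 1 − 1·(-2) = 3  (check: 112·(-1) + 43·3 = 17)
  q = 1: r = 9, s = 1 − 1·(-1) = 2, t = -2 − 1·3 = -5  (check: 112·2 + 43·(-5) = 9)
  q = 1: r = 8, s = -1 − 1·2 = -3, t = 3 − 1·(-5) = 8  (check: 112·(-3) + 43·8 = 8)
  q = 1: r = 1, s = 2 − 1·(-3) = 5, t = -5 − 1·8 = -13  (check: 112·5 + 43·(-13) = 1)
The row with r = 1 (the gcd) gives the Bezout coefficients s = 5, t = -13.
Result: 112 · (5) + 43 · (-13) = 1.

gcd(112, 43) = 1; s = 5, t = -13 (check: 112·5 + 43·(-13) = 1).


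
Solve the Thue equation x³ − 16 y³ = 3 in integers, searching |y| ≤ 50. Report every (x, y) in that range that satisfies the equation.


The equation is x³ - 16y³ = 3. For fixed y, x³ = 16·y³ + 3, so a solution requires the RHS to be a perfect cube.
Strategy: iterate y from -50 to 50, compute RHS = 16·y³ + 3, and check whether it is a (positive or negative) perfect cube.
Check small values of y:
  y = 0: RHS = 3 is not a perfect cube.
  y = 1: RHS = 19 is not a perfect cube.
  y = -1: RHS = -13 is not a perfect cube.
  y = 2: RHS = 131 is not a perfect cube.
  y = -2: RHS = -125 = (-5)³ ⇒ x = -5 works.
  y = 3: RHS = 435 is not a perfect cube.
  y = -3: RHS = -429 is not a perfect cube.
Continuing the search up to |y| = 50 finds no further solutions beyond those listed.
Collected solutions: (-5, -2).

Solutions (with |y| ≤ 50): (-5, -2).


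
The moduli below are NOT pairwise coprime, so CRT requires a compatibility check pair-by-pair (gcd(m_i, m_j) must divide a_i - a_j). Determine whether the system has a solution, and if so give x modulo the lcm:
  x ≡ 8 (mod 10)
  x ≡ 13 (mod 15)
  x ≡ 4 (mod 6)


Moduli 10, 15, 6 are not pairwise coprime, so CRT works modulo lcm(m_i) when all pairwise compatibility conditions hold.
Pairwise compatibility: gcd(m_i, m_j) must divide a_i - a_j for every pair.
Merge one congruence at a time:
  Start: x ≡ 8 (mod 10).
  Combine with x ≡ 13 (mod 15): gcd(10, 15) = 5; 13 - 8 = 5, which IS divisible by 5, so compatible.
    Write x = 8 + 10·t and substitute into x ≡ 13 (mod 15): 10·t ≡ 13 − 8 = 5 (mod 15).
    Divide the congruence (and modulus) by g = 5: 2·t ≡ 1 (mod 3).
    The inverse of 2 mod 3 is 2 (since 2·2 = 4 = 1·3 + 1), so t ≡ 2·1 = 2 ≡ 2 (mod 3).
    Then x = 8 + 10·2 = 28, valid modulo lcm(10, 15) = 30: x ≡ 28 (mod 30).
  Combine with x ≡ 4 (mod 6): gcd(30, 6) = 6; 4 - 28 = -24, which IS divisible by 6, so compatible.
    Write x = 28 + 30·t and substitute into x ≡ 4 (mod 6): 30·t ≡ 4 − 28 = -24 (mod 6).
    Divide the congruence (and modulus) by g = 6: 5·t ≡ -4 (mod 1).
    Modulo 1 every t works; take t = 0.
    Then x = 28 + 30·0 = 28, valid modulo lcm(30, 6) = 30: x ≡ 28 (mod 30).
Verify: 28 mod 10 = 8, 28 mod 15 = 13, 28 mod 6 = 4.

x ≡ 28 (mod 30).


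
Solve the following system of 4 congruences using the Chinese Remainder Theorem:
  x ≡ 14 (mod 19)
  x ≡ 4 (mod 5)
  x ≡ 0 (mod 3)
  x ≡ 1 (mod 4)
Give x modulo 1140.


Product of moduli M = 19 · 5 · 3 · 4 = 1140.
Merge one congruence at a time:
  Start: x ≡ 14 (mod 19).
  Combine with x ≡ 4 (mod 5); new modulus lcm = 95.
    Write x = 14 + 19·t and substitute into x ≡ 4 (mod 5): 19·t ≡ 4 − 14 = -10 (mod 5).
    Reduce coefficients mod 5: 4·t ≡ 0 (mod 5).
    The inverse of 4 mod 5 is 4 (since 4·4 = 16 = 3·5 + 1), so t ≡ 4·0 = 0 ≡ 0 (mod 5).
    Then x = 14 + 19·0 = 14, valid modulo lcm(19, 5) = 95: x ≡ 14 (mod 95).
  Combine with x ≡ 0 (mod 3); new modulus lcm = 285.
    Write x = 14 + 95·t and substitute into x ≡ 0 (mod 3): 95·t ≡ 0 − 14 = -14 (mod 3).
    Reduce coefficients mod 3: 2·t ≡ 1 (mod 3).
    The inverse of 2 mod 3 is 2 (since 2·2 = 4 = 1·3 + 1), so t ≡ 2·1 = 2 ≡ 2 (mod 3).
    Then x = 14 + 95·2 = 204, valid modulo lcm(95, 3) = 285: x ≡ 204 (mod 285).
  Combine with x ≡ 1 (mod 4); new modulus lcm = 1140.
    Write x = 204 + 285·t and substitute into x ≡ 1 (mod 4): 285·t ≡ 1 − 204 = -203 (mod 4).
    Reduce coefficients mod 4: 1·t ≡ 1 (mod 4).
    So t ≡ 1 (mod 4).
    Then x = 204 + 285·1 = 489, valid modulo lcm(285, 4) = 1140: x ≡ 489 (mod 1140).
Verify against each original: 489 mod 19 = 14, 489 mod 5 = 4, 489 mod 3 = 0, 489 mod 4 = 1.

x ≡ 489 (mod 1140).


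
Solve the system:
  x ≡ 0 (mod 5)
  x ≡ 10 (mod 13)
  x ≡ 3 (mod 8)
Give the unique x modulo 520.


Moduli 5, 13, 8 are pairwise coprime; by CRT there is a unique solution modulo M = 5 · 13 · 8 = 520.
Solve pairwise, accumulating the modulus:
  Start with x ≡ 0 (mod 5).
  Combine with x ≡ 10 (mod 13): since gcd(5, 13) = 1, we get a unique residue mod 65.
    Write x = 0 + 5·t and substitute into x ≡ 10 (mod 13): 5·t ≡ 10 − 0 = 10 (mod 13).
    The inverse of 5 mod 13 is 8 (since 5·8 = 40 = 3·13 + 1), so t ≡ 8·10 = 80 ≡ 2 (mod 13).
    Then x = 0 + 5·2 = 10, valid modulo lcm(5, 13) = 65: x ≡ 10 (mod 65).
  Combine with x ≡ 3 (mod 8): since gcd(65, 8) = 1, we get a unique residue mod 520.
    Write x = 10 + 65·t and substitute into x ≡ 3 (mod 8): 65·t ≡ 3 − 10 = -7 (mod 8).
    Reduce coefficients mod 8: 1·t ≡ 1 (mod 8).
    So t ≡ 1 (mod 8).
    Then x = 10 + 65·1 = 75, valid modulo lcm(65, 8) = 520: x ≡ 75 (mod 520).
Verify: 75 mod 5 = 0 ✓, 75 mod 13 = 10 ✓, 75 mod 8 = 3 ✓.

x ≡ 75 (mod 520).


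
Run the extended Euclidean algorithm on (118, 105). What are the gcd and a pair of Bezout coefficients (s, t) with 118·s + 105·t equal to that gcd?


Euclidean algorithm on (118, 105) — divide until remainder is 0:
  118 = 1 · 105 + 13
  105 = 8 · 13 + 1
  13 = 13 · 1 + 0
gcd(118, 105) = 1.
Track Bezout coefficients alongside the remainders: start with r₀ = 118 = a·1 + b·0 (s = 1, t = 0) and r₁ = 105 = a·0 + b·1 (s = 0, t = 1); each new remainder r_{k+1} = r_{k-1} − q_k·r_k inherits s_{k+1} = s_{k-1} − q_k·s_k, t_{k+1} = t_{k-1} − q_k·t_k, so r_k = a·s_k + b·t_k at every step:
  q = 1: r = 13, s = 1 − 1·0 = 1, t = 0 − 1·1 = -1  (check: 118·1 + 105·(-1) = 13)
  q = 8: r = 1, s = 0 − 8·1 = -8, t = 1 − 8·(-1) = 9  (check: 118·(-8) + 105·9 = 1)
The row with r = 1 (the gcd) gives the Bezout coefficients s = -8, t = 9.
Result: 118 · (-8) + 105 · (9) = 1.

gcd(118, 105) = 1; s = -8, t = 9 (check: 118·(-8) + 105·9 = 1).


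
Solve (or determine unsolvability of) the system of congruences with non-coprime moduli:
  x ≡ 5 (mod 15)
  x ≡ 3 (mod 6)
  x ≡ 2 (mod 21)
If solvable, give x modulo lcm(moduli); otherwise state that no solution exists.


Moduli 15, 6, 21 are not pairwise coprime, so CRT works modulo lcm(m_i) when all pairwise compatibility conditions hold.
Pairwise compatibility: gcd(m_i, m_j) must divide a_i - a_j for every pair.
Merge one congruence at a time:
  Start: x ≡ 5 (mod 15).
  Combine with x ≡ 3 (mod 6): gcd(15, 6) = 3, and 3 - 5 = -2 is NOT divisible by 3.
    ⇒ system is inconsistent (no integer solution).

No solution (the system is inconsistent).


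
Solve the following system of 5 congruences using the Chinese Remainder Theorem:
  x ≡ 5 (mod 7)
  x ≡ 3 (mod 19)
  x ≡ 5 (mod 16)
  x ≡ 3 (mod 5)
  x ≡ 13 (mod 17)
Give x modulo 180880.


Product of moduli M = 7 · 19 · 16 · 5 · 17 = 180880.
Merge one congruence at a time:
  Start: x ≡ 5 (mod 7).
  Combine with x ≡ 3 (mod 19); new modulus lcm = 133.
    Write x = 5 + 7·t and substitute into x ≡ 3 (mod 19): 7·t ≡ 3 − 5 = -2 (mod 19).
    Reduce coefficients mod 19: 7·t ≡ 17 (mod 19).
    The inverse of 7 mod 19 is 11 (since 7·11 = 77 = 4·19 + 1), so t ≡ 11·17 = 187 ≡ 16 (mod 19).
    Then x = 5 + 7·16 = 117, valid modulo lcm(7, 19) = 133: x ≡ 117 (mod 133).
  Combine with x ≡ 5 (mod 16); new modulus lcm = 2128.
    Write x = 117 + 133·t and substitute into x ≡ 5 (mod 16): 133·t ≡ 5 − 117 = -112 (mod 16).
    Reduce coefficients mod 16: 5·t ≡ 0 (mod 16).
    The inverse of 5 mod 16 is 13 (since 5·13 = 65 = 4·16 + 1), so t ≡ 13·0 = 0 ≡ 0 (mod 16).
    Then x = 117 + 133·0 = 117, valid modulo lcm(133, 16) = 2128: x ≡ 117 (mod 2128).
  Combine with x ≡ 3 (mod 5); new modulus lcm = 10640.
    Write x = 117 + 2128·t and substitute into x ≡ 3 (mod 5): 2128·t ≡ 3 − 117 = -114 (mod 5).
    Reduce coefficients mod 5: 3·t ≡ 1 (mod 5).
    The inverse of 3 mod 5 is 2 (since 3·2 = 6 = 1·5 + 1), so t ≡ 2·1 = 2 ≡ 2 (mod 5).
    Then x = 117 + 2128·2 = 4373, valid modulo lcm(2128, 5) = 10640: x ≡ 4373 (mod 10640).
  Combine with x ≡ 13 (mod 17); new modulus lcm = 180880.
    Write x = 4373 + 10640·t and substitute into x ≡ 13 (mod 17): 10640·t ≡ 13 − 4373 = -4360 (mod 17).
    Reduce coefficients mod 17: 15·t ≡ 9 (mod 17).
    The inverse of 15 mod 17 is 8 (since 15·8 = 120 = 7·17 + 1), so t ≡ 8·9 = 72 ≡ 4 (mod 17).
    Then x = 4373 + 10640·4 = 46933, valid modulo lcm(10640, 17) = 180880: x ≡ 46933 (mod 180880).
Verify against each original: 46933 mod 7 = 5, 46933 mod 19 = 3, 46933 mod 16 = 5, 46933 mod 5 = 3, 46933 mod 17 = 13.

x ≡ 46933 (mod 180880).


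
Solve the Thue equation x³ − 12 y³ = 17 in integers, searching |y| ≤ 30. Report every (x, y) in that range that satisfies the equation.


The equation is x³ - 12y³ = 17. For fixed y, x³ = 12·y³ + 17, so a solution requires the RHS to be a perfect cube.
Strategy: iterate y from -30 to 30, compute RHS = 12·y³ + 17, and check whether it is a (positive or negative) perfect cube.
Check small values of y:
  y = 0: RHS = 17 is not a perfect cube.
  y = 1: RHS = 29 is not a perfect cube.
  y = -1: RHS = 5 is not a perfect cube.
  y = 2: RHS = 113 is not a perfect cube.
  y = -2: RHS = -79 is not a perfect cube.
  y = 3: RHS = 341 is not a perfect cube.
  y = -3: RHS = -307 is not a perfect cube.
Continuing the search up to |y| = 30 finds no solutions either.
No (x, y) in the scanned range satisfies the equation.

No integer solutions with |y| ≤ 30.


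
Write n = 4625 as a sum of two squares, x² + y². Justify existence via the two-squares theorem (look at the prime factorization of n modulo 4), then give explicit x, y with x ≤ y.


Step 1: Factor n = 4625 = 5^3 · 37.
Step 2: Check the mod-4 condition on each prime factor: 5 ≡ 1 (mod 4), exponent 3; 37 ≡ 1 (mod 4), exponent 1.
All primes ≡ 3 (mod 4) appear to even exponent (or don't appear), so by the two-squares theorem n IS expressible as a sum of two squares.
Step 3: Build a representation. Group n = k² · m with k = 5 and m = 5 · 37 = 185 (a product of primes ≡ 1 (mod 4)); a representation of m scales to one of n via (k·x)² + (k·y)² = k²(x² + y²). Each prime p ≡ 1 (mod 4) is itself a sum of two squares; find a² by testing p − a² for a perfect square:
  5: 5 − 1² = 4 = 2² ⇒ 5 = 1² + 2².
  37: 37 − 1² = 36 = 6² ⇒ 37 = 1² + 6².
  Combine using the Brahmagupta–Fibonacci identity (a² + b²)(c² + d²) = (ac − bd)² + (ad + bc)² = (ac + bd)² + (ad − bc)²:
  5 · 37 = 185: from (1² + 2²)(1² + 6²), take (1·1 − 2·6, 1·6 + 2·1) = (1 − 12, 6 + 2) = (-11, 8); dropping signs (only squares matter) gives (11, 8); check 11² + 8² = 121 + 64 = 185 ✓.
  Scale by k = 5: (5·11, 5·8) = (55, 40).
Step 4: Order so x ≤ y and verify: 40² + 55² = 1600 + 3025 = 4625 = n. ✓

n = 4625 = 40² + 55² (one valid representation with x ≤ y).


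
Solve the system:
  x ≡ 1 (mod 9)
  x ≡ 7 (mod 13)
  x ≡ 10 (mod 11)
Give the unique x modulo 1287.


Moduli 9, 13, 11 are pairwise coprime; by CRT there is a unique solution modulo M = 9 · 13 · 11 = 1287.
Solve pairwise, accumulating the modulus:
  Start with x ≡ 1 (mod 9).
  Combine with x ≡ 7 (mod 13): since gcd(9, 13) = 1, we get a unique residue mod 117.
    Write x = 1 + 9·t and substitute into x ≡ 7 (mod 13): 9·t ≡ 7 − 1 = 6 (mod 13).
    The inverse of 9 mod 13 is 3 (since 9·3 = 27 = 2·13 + 1), so t ≡ 3·6 = 18 ≡ 5 (mod 13).
    Then x = 1 + 9·5 = 46, valid modulo lcm(9, 13) = 117: x ≡ 46 (mod 117).
  Combine with x ≡ 10 (mod 11): since gcd(117, 11) = 1, we get a unique residue mod 1287.
    Write x = 46 + 117·t and substitute into x ≡ 10 (mod 11): 117·t ≡ 10 − 46 = -36 (mod 11).
    Reduce coefficients mod 11: 7·t ≡ 8 (mod 11).
    The inverse of 7 mod 11 is 8 (since 7·8 = 56 = 5·11 + 1), so t ≡ 8·8 = 64 ≡ 9 (mod 11).
    Then x = 46 + 117·9 = 1099, valid modulo lcm(117, 11) = 1287: x ≡ 1099 (mod 1287).
Verify: 1099 mod 9 = 1 ✓, 1099 mod 13 = 7 ✓, 1099 mod 11 = 10 ✓.

x ≡ 1099 (mod 1287).


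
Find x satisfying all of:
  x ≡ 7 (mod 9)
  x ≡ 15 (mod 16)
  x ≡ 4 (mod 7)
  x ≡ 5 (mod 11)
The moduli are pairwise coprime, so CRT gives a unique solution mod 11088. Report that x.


Product of moduli M = 9 · 16 · 7 · 11 = 11088.
Merge one congruence at a time:
  Start: x ≡ 7 (mod 9).
  Combine with x ≡ 15 (mod 16); new modulus lcm = 144.
    Write x = 7 + 9·t and substitute into x ≡ 15 (mod 16): 9·t ≡ 15 − 7 = 8 (mod 16).
    The inverse of 9 mod 16 is 9 (since 9·9 = 81 = 5·16 + 1), so t ≡ 9·8 = 72 ≡ 8 (mod 16).
    Then x = 7 + 9·8 = 79, valid modulo lcm(9, 16) = 144: x ≡ 79 (mod 144).
  Combine with x ≡ 4 (mod 7); new modulus lcm = 1008.
    Write x = 79 + 144·t and substitute into x ≡ 4 (mod 7): 144·t ≡ 4 − 79 = -75 (mod 7).
    Reduce coefficients mod 7: 4·t ≡ 2 (mod 7).
    The inverse of 4 mod 7 is 2 (since 4·2 = 8 = 1·7 + 1), so t ≡ 2·2 = 4 ≡ 4 (mod 7).
    Then x = 79 + 144·4 = 655, valid modulo lcm(144, 7) = 1008: x ≡ 655 (mod 1008).
  Combine with x ≡ 5 (mod 11); new modulus lcm = 11088.
    Write x = 655 + 1008·t and substitute into x ≡ 5 (mod 11): 1008·t ≡ 5 − 655 = -650 (mod 11).
    Reduce coefficients mod 11: 7·t ≡ 10 (mod 11).
    The inverse of 7 mod 11 is 8 (since 7·8 = 56 = 5·11 + 1), so t ≡ 8·10 = 80 ≡ 3 (mod 11).
    Then x = 655 + 1008·3 = 3679, valid modulo lcm(1008, 11) = 11088: x ≡ 3679 (mod 11088).
Verify against each original: 3679 mod 9 = 7, 3679 mod 16 = 15, 3679 mod 7 = 4, 3679 mod 11 = 5.

x ≡ 3679 (mod 11088).


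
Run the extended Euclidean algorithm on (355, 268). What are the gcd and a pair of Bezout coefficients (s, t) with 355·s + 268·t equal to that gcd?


Euclidean algorithm on (355, 268) — divide until remainder is 0:
  355 = 1 · 268 + 87
  268 = 3 · 87 + 7
  87 = 12 · 7 + 3
  7 = 2 · 3 + 1
  3 = 3 · 1 + 0
gcd(355, 268) = 1.
Track Bezout coefficients alongside the remainders: start with r₀ = 355 = a·1 + b·0 (s = 1, t = 0) and r₁ = 268 = a·0 + b·1 (s = 0, t = 1); each new remainder r_{k+1} = r_{k-1} − q_k·r_k inherits s_{k+1} = s_{k-1} − q_k·s_k, t_{k+1} = t_{k-1} − q_k·t_k, so r_k = a·s_k + b·t_k at every step:
  q = 1: r = 87, s = 1 − 1·0 = 1, t = 0 − 1·1 = -1  (check: 355·1 + 268·(-1) = 87)
  q = 3: r = 7, s = 0 − 3·1 = -3, t = 1 − 3·(-1) = 4  (check: 355·(-3) + 268·4 = 7)
  q = 12: r = 3, s = 1 − 12·(-3) = 37, t = -1 − 12·4 = -49  (check: 355·37 + 268·(-49) = 3)
  q = 2: r = 1, s = -3 − 2·37 = -77, t = 4 − 2·(-49) = 102  (check: 355·(-77) + 268·102 = 1)
The row with r = 1 (the gcd) gives the Bezout coefficients s = -77, t = 102.
Result: 355 · (-77) + 268 · (102) = 1.

gcd(355, 268) = 1; s = -77, t = 102 (check: 355·(-77) + 268·102 = 1).


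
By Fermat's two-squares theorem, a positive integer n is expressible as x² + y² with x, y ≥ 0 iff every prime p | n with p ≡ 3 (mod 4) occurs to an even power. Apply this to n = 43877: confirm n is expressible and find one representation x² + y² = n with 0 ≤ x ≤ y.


Step 1: Factor n = 43877 = 17 · 29 · 89.
Step 2: Check the mod-4 condition on each prime factor: 17 ≡ 1 (mod 4), exponent 1; 29 ≡ 1 (mod 4), exponent 1; 89 ≡ 1 (mod 4), exponent 1.
All primes ≡ 3 (mod 4) appear to even exponent (or don't appear), so by the two-squares theorem n IS expressible as a sum of two squares.
Step 3: Build a representation. Here n = 17 · 29 · 89 is a product of primes ≡ 1 (mod 4). Each prime p ≡ 1 (mod 4) is itself a sum of two squares; find a² by testing p − a² for a perfect square:
  17: 17 − 1² = 16 = 4² ⇒ 17 = 1² + 4².
  29: 29 − 1² = 28, 29 − 2² = 25 = 5² ⇒ 29 = 2² + 5².
  89: 89 − 1² = 88, 89 − 2² = 85, 89 − 3² = 80, 89 − 4² = 73, 89 − 5² = 64 = 8² ⇒ 89 = 5² + 8².
  Combine using the Brahmagupta–Fibonacci identity (a² + b²)(c² + d²) = (ac − bd)² + (ad + bc)² = (ac + bd)² + (ad − bc)²:
  17 · 29 = 493: from (1² + 4²)(2² + 5²), take (1·2 − 4·5, 1·5 + 4·2) = (2 − 20, 5 + 8) = (-18, 13); dropping signs (only squares matter) gives (18, 13); check 18² + 13² = 324 + 169 = 493 ✓.
  493 · 89 = 43877: from (18² + 13²)(5² + 8²), take (18·5 − 13·8, 18·8 + 13·5) = (90 − 104, 144 + 65) = (-14, 209); dropping signs (only squares matter) gives (14, 209); check 14² + 209² = 196 + 43681 = 43877 ✓.
Step 4: Order so x ≤ y and verify: 14² + 209² = 196 + 43681 = 43877 = n. ✓

n = 43877 = 14² + 209² (one valid representation with x ≤ y).


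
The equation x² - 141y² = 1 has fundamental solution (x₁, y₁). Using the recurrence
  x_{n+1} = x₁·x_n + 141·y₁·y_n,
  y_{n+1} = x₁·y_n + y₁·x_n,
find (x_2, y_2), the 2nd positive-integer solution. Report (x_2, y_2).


Step 1: Find the fundamental solution (x₁, y₁) of x² - 141y² = 1.
  Expand √141 as a continued fraction. a₀ = ⌊√141⌋ = 11; iterate m_{k+1} = d_k·a_k − m_k, d_{k+1} = (141 − m_{k+1}²)/d_k, a_{k+1} = ⌊(a₀ + m_{k+1})/d_{k+1}⌋ (starting m₀ = 0, d₀ = 1), with convergents p_k = a_k·p_{k-1} + p_{k-2}, q_k = a_k·q_{k-1} + q_{k-2} (p₋₁ = 1, q₋₁ = 0):
  k = 0: a₀ = 11; p₀/q₀ = 11/1; p₀² − 141·q₀² = 121 − 141 = -20.
  k = 1: m = 11, d = 20, a = ⌊(11 + 11)/20⌋ = 1; p/q = (1·11 + 1)/(1·1 + 0) = 12/1; p² − 141·q² = 144 − 141 = 3.
  k = 2: m = 9, d = 3, a = ⌊(11 + 9)/3⌋ = 6; p/q = (6·12 + 11)/(6·1 + 1) = 83/7; p² − 141·q² = 6889 − 6909 = -20.
  k = 3: m = 9, d = 20, a = ⌊(11 + 9)/20⌋ = 1; p/q = (1·83 + 12)/(1·7 + 1) = 95/8; p² − 141·q² = 9025 − 9024 = 1.
  The first convergent with p² − 141·q² = 1 gives the fundamental solution (x₁, y₁) = (95, 8).
Step 2: Apply the recurrence (x_{n+1}, y_{n+1}) = (x₁x_n + 141y₁y_n, x₁y_n + y₁x_n) repeatedly.
  From (x_1, y_1) = (95, 8): x_2 = 95·95 + 141·8·8 = 18049; y_2 = 95·8 + 8·95 = 1520.
Step 3: Verify x_2² - 141·y_2² = 325766401 - 325766400 = 1 (should be 1). ✓

(x_1, y_1) = (95, 8); (x_2, y_2) = (18049, 1520).


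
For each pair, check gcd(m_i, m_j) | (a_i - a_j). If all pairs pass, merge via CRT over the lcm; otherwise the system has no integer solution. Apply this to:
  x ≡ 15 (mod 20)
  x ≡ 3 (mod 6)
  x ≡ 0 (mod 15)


Moduli 20, 6, 15 are not pairwise coprime, so CRT works modulo lcm(m_i) when all pairwise compatibility conditions hold.
Pairwise compatibility: gcd(m_i, m_j) must divide a_i - a_j for every pair.
Merge one congruence at a time:
  Start: x ≡ 15 (mod 20).
  Combine with x ≡ 3 (mod 6): gcd(20, 6) = 2; 3 - 15 = -12, which IS divisible by 2, so compatible.
    Write x = 15 + 20·t and substitute into x ≡ 3 (mod 6): 20·t ≡ 3 − 15 = -12 (mod 6).
    Divide the congruence (and modulus) by g = 2: 10·t ≡ -6 (mod 3).
    Reduce coefficients mod 3: 1·t ≡ 0 (mod 3).
    So t ≡ 0 (mod 3).
    Then x = 15 + 20·0 = 15, valid modulo lcm(20, 6) = 60: x ≡ 15 (mod 60).
  Combine with x ≡ 0 (mod 15): gcd(60, 15) = 15; 0 - 15 = -15, which IS divisible by 15, so compatible.
    Write x = 15 + 60·t and substitute into x ≡ 0 (mod 15): 60·t ≡ 0 − 15 = -15 (mod 15).
    Divide the congruence (and modulus) by g = 15: 4·t ≡ -1 (mod 1).
    Modulo 1 every t works; take t = 0.
    Then x = 15 + 60·0 = 15, valid modulo lcm(60, 15) = 60: x ≡ 15 (mod 60).
Verify: 15 mod 20 = 15, 15 mod 6 = 3, 15 mod 15 = 0.

x ≡ 15 (mod 60).


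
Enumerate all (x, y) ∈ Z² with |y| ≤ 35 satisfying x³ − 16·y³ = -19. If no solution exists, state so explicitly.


The equation is x³ - 16y³ = -19. For fixed y, x³ = 16·y³ − 19, so a solution requires the RHS to be a perfect cube.
Strategy: iterate y from -35 to 35, compute RHS = 16·y³ − 19, and check whether it is a (positive or negative) perfect cube.
Check small values of y:
  y = 0: RHS = -19 is not a perfect cube.
  y = 1: RHS = -3 is not a perfect cube.
  y = -1: RHS = -35 is not a perfect cube.
  y = 2: RHS = 109 is not a perfect cube.
  y = -2: RHS = -147 is not a perfect cube.
  y = 3: RHS = 413 is not a perfect cube.
  y = -3: RHS = -451 is not a perfect cube.
Continuing the search up to |y| = 35 finds no solutions either.
No (x, y) in the scanned range satisfies the equation.

No integer solutions with |y| ≤ 35.


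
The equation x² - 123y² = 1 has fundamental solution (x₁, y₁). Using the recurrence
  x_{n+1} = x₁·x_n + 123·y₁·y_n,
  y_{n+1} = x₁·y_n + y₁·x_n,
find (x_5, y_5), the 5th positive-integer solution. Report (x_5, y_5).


Step 1: Find the fundamental solution (x₁, y₁) of x² - 123y² = 1.
  Expand √123 as a continued fraction. a₀ = ⌊√123⌋ = 11; iterate m_{k+1} = d_k·a_k − m_k, d_{k+1} = (123 − m_{k+1}²)/d_k, a_{k+1} = ⌊(a₀ + m_{k+1})/d_{k+1}⌋ (starting m₀ = 0, d₀ = 1), with convergents p_k = a_k·p_{k-1} + p_{k-2}, q_k = a_k·q_{k-1} + q_{k-2} (p₋₁ = 1, q₋₁ = 0):
  k = 0: a₀ = 11; p₀/q₀ = 11/1; p₀² − 123·q₀² = 121 − 123 = -2.
  k = 1: m = 11, d = 2, a = ⌊(11 + 11)/2⌋ = 11; p/q = (11·11 + 1)/(11·1 + 0) = 122/11; p² − 123·q² = 14884 − 14883 = 1.
  The first convergent with p² − 123·q² = 1 gives the fundamental solution (x₁, y₁) = (122, 11).
Step 2: Apply the recurrence (x_{n+1}, y_{n+1}) = (x₁x_n + 123y₁y_n, x₁y_n + y₁x_n) repeatedly.
  From (x_1, y_1) = (122, 11): x_2 = 122·122 + 123·11·11 = 29767; y_2 = 122·11 + 11·122 = 2684.
  From (x_2, y_2) = (29767, 2684): x_3 = 122·29767 + 123·11·2684 = 7263026; y_3 = 122·2684 + 11·29767 = 654885.
  From (x_3, y_3) = (7263026, 654885): x_4 = 122·7263026 + 123·11·654885 = 1772148577; y_4 = 122·654885 + 11·7263026 = 159789256.
  From (x_4, y_4) = (1772148577, 159789256): x_5 = 122·1772148577 + 123·11·159789256 = 432396989762; y_5 = 122·159789256 + 11·1772148577 = 38987923579.
Step 3: Verify x_5² - 123·y_5² = 186967156755239132816644 - 186967156755239132816643 = 1 (should be 1). ✓

(x_1, y_1) = (122, 11); (x_5, y_5) = (432396989762, 38987923579).


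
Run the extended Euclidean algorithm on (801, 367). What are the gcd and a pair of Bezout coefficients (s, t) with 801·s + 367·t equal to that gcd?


Euclidean algorithm on (801, 367) — divide until remainder is 0:
  801 = 2 · 367 + 67
  367 = 5 · 67 + 32
  67 = 2 · 32 + 3
  32 = 10 · 3 + 2
  3 = 1 · 2 + 1
  2 = 2 · 1 + 0
gcd(801, 367) = 1.
Track Bezout coefficients alongside the remainders: start with r₀ = 801 = a·1 + b·0 (s = 1, t = 0) and r₁ = 367 = a·0 + b·1 (s = 0, t = 1); each new remainder r_{k+1} = r_{k-1} − q_k·r_k inherits s_{k+1} = s_{k-1} − q_k·s_k, t_{k+1} = t_{k-1} − q_k·t_k, so r_k = a·s_k + b·t_k at every step:
  q = 2: r = 67, s = 1 − 2·0 = 1, t = 0 − 2·1 = -2  (check: 801·1 + 367·(-2) = 67)
  q = 5: r = 32, s = 0 − 5·1 = -5, t = 1 − 5·(-2) = 11  (check: 801·(-5) + 367·11 = 32)
  q = 2: r = 3, s = 1 − 2·(-5) = 11, t = -2 − 2·11 = -24  (check: 801·11 + 367·(-24) = 3)
  q = 10: r = 2, s = -5 − 10·11 = -115, t = 11 − 10·(-24) = 251  (check: 801·(-115) + 367·251 = 2)
  q = 1: r = 1, s = 11 − 1·(-115) = 126, t = -24 − 1·251 = -275  (check: 801·126 + 367·(-275) = 1)
The row with r = 1 (the gcd) gives the Bezout coefficients s = 126, t = -275.
Result: 801 · (126) + 367 · (-275) = 1.

gcd(801, 367) = 1; s = 126, t = -275 (check: 801·126 + 367·(-275) = 1).


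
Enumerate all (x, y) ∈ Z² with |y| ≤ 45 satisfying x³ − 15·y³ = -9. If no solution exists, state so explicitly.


The equation is x³ - 15y³ = -9. For fixed y, x³ = 15·y³ − 9, so a solution requires the RHS to be a perfect cube.
Strategy: iterate y from -45 to 45, compute RHS = 15·y³ − 9, and check whether it is a (positive or negative) perfect cube.
Check small values of y:
  y = 0: RHS = -9 is not a perfect cube.
  y = 1: RHS = 6 is not a perfect cube.
  y = -1: RHS = -24 is not a perfect cube.
  y = 2: RHS = 111 is not a perfect cube.
  y = -2: RHS = -129 is not a perfect cube.
  y = 3: RHS = 396 is not a perfect cube.
  y = -3: RHS = -414 is not a perfect cube.
Continuing the search up to |y| = 45 finds no solutions either.
No (x, y) in the scanned range satisfies the equation.

No integer solutions with |y| ≤ 45.


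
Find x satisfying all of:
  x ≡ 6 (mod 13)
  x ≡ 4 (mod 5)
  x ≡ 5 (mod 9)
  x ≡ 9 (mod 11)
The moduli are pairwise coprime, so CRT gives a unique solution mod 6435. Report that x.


Product of moduli M = 13 · 5 · 9 · 11 = 6435.
Merge one congruence at a time:
  Start: x ≡ 6 (mod 13).
  Combine with x ≡ 4 (mod 5); new modulus lcm = 65.
    Write x = 6 + 13·t and substitute into x ≡ 4 (mod 5): 13·t ≡ 4 − 6 = -2 (mod 5).
    Reduce coefficients mod 5: 3·t ≡ 3 (mod 5).
    The inverse of 3 mod 5 is 2 (since 3·2 = 6 = 1·5 + 1), so t ≡ 2·3 = 6 ≡ 1 (mod 5).
    Then x = 6 + 13·1 = 19, valid modulo lcm(13, 5) = 65: x ≡ 19 (mod 65).
  Combine with x ≡ 5 (mod 9); new modulus lcm = 585.
    Write x = 19 + 65·t and substitute into x ≡ 5 (mod 9): 65·t ≡ 5 − 19 = -14 (mod 9).
    Reduce coefficients mod 9: 2·t ≡ 4 (mod 9).
    The inverse of 2 mod 9 is 5 (since 2·5 = 10 = 1·9 + 1), so t ≡ 5·4 = 20 ≡ 2 (mod 9).
    Then x = 19 + 65·2 = 149, valid modulo lcm(65, 9) = 585: x ≡ 149 (mod 585).
  Combine with x ≡ 9 (mod 11); new modulus lcm = 6435.
    Write x = 149 + 585·t and substitute into x ≡ 9 (mod 11): 585·t ≡ 9 − 149 = -140 (mod 11).
    Reduce coefficients mod 11: 2·t ≡ 3 (mod 11).
    The inverse of 2 mod 11 is 6 (since 2·6 = 12 = 1·11 + 1), so t ≡ 6·3 = 18 ≡ 7 (mod 11).
    Then x = 149 + 585·7 = 4244, valid modulo lcm(585, 11) = 6435: x ≡ 4244 (mod 6435).
Verify against each original: 4244 mod 13 = 6, 4244 mod 5 = 4, 4244 mod 9 = 5, 4244 mod 11 = 9.

x ≡ 4244 (mod 6435).


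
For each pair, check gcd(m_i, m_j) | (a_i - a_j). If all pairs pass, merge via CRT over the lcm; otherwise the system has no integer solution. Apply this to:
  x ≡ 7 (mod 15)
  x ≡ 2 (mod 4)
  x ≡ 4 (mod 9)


Moduli 15, 4, 9 are not pairwise coprime, so CRT works modulo lcm(m_i) when all pairwise compatibility conditions hold.
Pairwise compatibility: gcd(m_i, m_j) must divide a_i - a_j for every pair.
Merge one congruence at a time:
  Start: x ≡ 7 (mod 15).
  Combine with x ≡ 2 (mod 4): gcd(15, 4) = 1; 2 - 7 = -5, which IS divisible by 1, so compatible.
    Write x = 7 + 15·t and substitute into x ≡ 2 (mod 4): 15·t ≡ 2 − 7 = -5 (mod 4).
    Reduce coefficients mod 4: 3·t ≡ 3 (mod 4).
    The inverse of 3 mod 4 is 3 (since 3·3 = 9 = 2·4 + 1), so t ≡ 3·3 = 9 ≡ 1 (mod 4).
    Then x = 7 + 15·1 = 22, valid modulo lcm(15, 4) = 60: x ≡ 22 (mod 60).
  Combine with x ≡ 4 (mod 9): gcd(60, 9) = 3; 4 - 22 = -18, which IS divisible by 3, so compatible.
    Write x = 22 + 60·t and substitute into x ≡ 4 (mod 9): 60·t ≡ 4 − 22 = -18 (mod 9).
    Divide the congruence (and modulus) by g = 3: 20·t ≡ -6 (mod 3).
    Reduce coefficients mod 3: 2·t ≡ 0 (mod 3).
    The inverse of 2 mod 3 is 2 (since 2·2 = 4 = 1·3 + 1), so t ≡ 2·0 = 0 ≡ 0 (mod 3).
    Then x = 22 + 60·0 = 22, valid modulo lcm(60, 9) = 180: x ≡ 22 (mod 180).
Verify: 22 mod 15 = 7, 22 mod 4 = 2, 22 mod 9 = 4.

x ≡ 22 (mod 180).


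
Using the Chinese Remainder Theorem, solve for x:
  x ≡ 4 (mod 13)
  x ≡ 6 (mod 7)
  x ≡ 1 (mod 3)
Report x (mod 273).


Moduli 13, 7, 3 are pairwise coprime; by CRT there is a unique solution modulo M = 13 · 7 · 3 = 273.
Solve pairwise, accumulating the modulus:
  Start with x ≡ 4 (mod 13).
  Combine with x ≡ 6 (mod 7): since gcd(13, 7) = 1, we get a unique residue mod 91.
    Write x = 4 + 13·t and substitute into x ≡ 6 (mod 7): 13·t ≡ 6 − 4 = 2 (mod 7).
    Reduce coefficients mod 7: 6·t ≡ 2 (mod 7).
    The inverse of 6 mod 7 is 6 (since 6·6 = 36 = 5·7 + 1), so t ≡ 6·2 = 12 ≡ 5 (mod 7).
    Then x = 4 + 13·5 = 69, valid modulo lcm(13, 7) = 91: x ≡ 69 (mod 91).
  Combine with x ≡ 1 (mod 3): since gcd(91, 3) = 1, we get a unique residue mod 273.
    Write x = 69 + 91·t and substitute into x ≡ 1 (mod 3): 91·t ≡ 1 − 69 = -68 (mod 3).
    Reduce coefficients mod 3: 1·t ≡ 1 (mod 3).
    So t ≡ 1 (mod 3).
    Then x = 69 + 91·1 = 160, valid modulo lcm(91, 3) = 273: x ≡ 160 (mod 273).
Verify: 160 mod 13 = 4 ✓, 160 mod 7 = 6 ✓, 160 mod 3 = 1 ✓.

x ≡ 160 (mod 273).


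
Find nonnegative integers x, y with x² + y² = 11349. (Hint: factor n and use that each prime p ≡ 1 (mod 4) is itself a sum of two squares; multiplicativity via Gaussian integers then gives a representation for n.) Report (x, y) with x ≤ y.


Step 1: Factor n = 11349 = 3^2 · 13 · 97.
Step 2: Check the mod-4 condition on each prime factor: 3 ≡ 3 (mod 4), exponent 2 (must be even); 13 ≡ 1 (mod 4), exponent 1; 97 ≡ 1 (mod 4), exponent 1.
All primes ≡ 3 (mod 4) appear to even exponent (or don't appear), so by the two-squares theorem n IS expressible as a sum of two squares.
Step 3: Build a representation. Group n = k² · m with k = 3 and m = 13 · 97 = 1261 (a product of primes ≡ 1 (mod 4)); a representation of m scales to one of n via (k·x)² + (k·y)² = k²(x² + y²). Each prime p ≡ 1 (mod 4) is itself a sum of two squares; find a² by testing p − a² for a perfect square:
  13: 13 − 1² = 12, 13 − 2² = 9 = 3² ⇒ 13 = 2² + 3².
  97: 97 − 1² = 96, 97 − 2² = 93, 97 − 3² = 88, 97 − 4² = 81 = 9² ⇒ 97 = 4² + 9².
  Combine using the Brahmagupta–Fibonacci identity (a² + b²)(c² + d²) = (ac − bd)² + (ad + bc)² = (ac + bd)² + (ad − bc)²:
  13 · 97 = 1261: from (2² + 3²)(4² + 9²), take (2·4 − 3·9, 2·9 + 3·4) = (8 − 27, 18 + 12) = (-19, 30); dropping signs (only squares matter) gives (19, 30); check 19² + 30² = 361 + 900 = 1261 ✓.
  Scale by k = 3: (3·19, 3·30) = (57, 90).
Step 4: Order so x ≤ y and verify: 57² + 90² = 3249 + 8100 = 11349 = n. ✓

n = 11349 = 57² + 90² (one valid representation with x ≤ y).


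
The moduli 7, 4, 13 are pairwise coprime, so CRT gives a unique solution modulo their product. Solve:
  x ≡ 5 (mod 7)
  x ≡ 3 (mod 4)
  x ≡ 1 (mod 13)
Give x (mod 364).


Moduli 7, 4, 13 are pairwise coprime; by CRT there is a unique solution modulo M = 7 · 4 · 13 = 364.
Solve pairwise, accumulating the modulus:
  Start with x ≡ 5 (mod 7).
  Combine with x ≡ 3 (mod 4): since gcd(7, 4) = 1, we get a unique residue mod 28.
    Write x = 5 + 7·t and substitute into x ≡ 3 (mod 4): 7·t ≡ 3 − 5 = -2 (mod 4).
    Reduce coefficients mod 4: 3·t ≡ 2 (mod 4).
    The inverse of 3 mod 4 is 3 (since 3·3 = 9 = 2·4 + 1), so t ≡ 3·2 = 6 ≡ 2 (mod 4).
    Then x = 5 + 7·2 = 19, valid modulo lcm(7, 4) = 28: x ≡ 19 (mod 28).
  Combine with x ≡ 1 (mod 13): since gcd(28, 13) = 1, we get a unique residue mod 364.
    Write x = 19 + 28·t and substitute into x ≡ 1 (mod 13): 28·t ≡ 1 − 19 = -18 (mod 13).
    Reduce coefficients mod 13: 2·t ≡ 8 (mod 13).
    The inverse of 2 mod 13 is 7 (since 2·7 = 14 = 1·13 + 1), so t ≡ 7·8 = 56 ≡ 4 (mod 13).
    Then x = 19 + 28·4 = 131, valid modulo lcm(28, 13) = 364: x ≡ 131 (mod 364).
Verify: 131 mod 7 = 5 ✓, 131 mod 4 = 3 ✓, 131 mod 13 = 1 ✓.

x ≡ 131 (mod 364).


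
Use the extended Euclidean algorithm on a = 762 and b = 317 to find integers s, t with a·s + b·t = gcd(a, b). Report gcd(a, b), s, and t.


Euclidean algorithm on (762, 317) — divide until remainder is 0:
  762 = 2 · 317 + 128
  317 = 2 · 128 + 61
  128 = 2 · 61 + 6
  61 = 10 · 6 + 1
  6 = 6 · 1 + 0
gcd(762, 317) = 1.
Track Bezout coefficients alongside the remainders: start with r₀ = 762 = a·1 + b·0 (s = 1, t = 0) and r₁ = 317 = a·0 + b·1 (s = 0, t = 1); each new remainder r_{k+1} = r_{k-1} − q_k·r_k inherits s_{k+1} = s_{k-1} − q_k·s_k, t_{k+1} = t_{k-1} − q_k·t_k, so r_k = a·s_k + b·t_k at every step:
  q = 2: r = 128, s = 1 − 2·0 = 1, t = 0 − 2·1 = -2  (check: 762·1 + 317·(-2) = 128)
  q = 2: r = 61, s = 0 − 2·1 = -2, t = 1 − 2·(-2) = 5  (check: 762·(-2) + 317·5 = 61)
  q = 2: r = 6, s = 1 − 2·(-2) = 5, t = -2 − 2·5 = -12  (check: 762·5 + 317·(-12) = 6)
  q = 10: r = 1, s = -2 − 10·5 = -52, t = 5 − 10·(-12) = 125  (check: 762·(-52) + 317·125 = 1)
The row with r = 1 (the gcd) gives the Bezout coefficients s = -52, t = 125.
Result: 762 · (-52) + 317 · (125) = 1.

gcd(762, 317) = 1; s = -52, t = 125 (check: 762·(-52) + 317·125 = 1).


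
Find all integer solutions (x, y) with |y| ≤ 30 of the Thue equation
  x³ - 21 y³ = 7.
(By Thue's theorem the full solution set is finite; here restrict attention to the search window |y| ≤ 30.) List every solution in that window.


The equation is x³ - 21y³ = 7. For fixed y, x³ = 21·y³ + 7, so a solution requires the RHS to be a perfect cube.
Strategy: iterate y from -30 to 30, compute RHS = 21·y³ + 7, and check whether it is a (positive or negative) perfect cube.
Check small values of y:
  y = 0: RHS = 7 is not a perfect cube.
  y = 1: RHS = 28 is not a perfect cube.
  y = -1: RHS = -14 is not a perfect cube.
  y = 2: RHS = 175 is not a perfect cube.
  y = -2: RHS = -161 is not a perfect cube.
  y = 3: RHS = 574 is not a perfect cube.
  y = -3: RHS = -560 is not a perfect cube.
Continuing the search up to |y| = 30 finds no solutions either.
No (x, y) in the scanned range satisfies the equation.

No integer solutions with |y| ≤ 30.


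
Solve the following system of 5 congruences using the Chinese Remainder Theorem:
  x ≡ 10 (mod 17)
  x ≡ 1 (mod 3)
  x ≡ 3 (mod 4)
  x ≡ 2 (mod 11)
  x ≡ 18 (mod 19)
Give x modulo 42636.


Product of moduli M = 17 · 3 · 4 · 11 · 19 = 42636.
Merge one congruence at a time:
  Start: x ≡ 10 (mod 17).
  Combine with x ≡ 1 (mod 3); new modulus lcm = 51.
    Write x = 10 + 17·t and substitute into x ≡ 1 (mod 3): 17·t ≡ 1 − 10 = -9 (mod 3).
    Reduce coefficients mod 3: 2·t ≡ 0 (mod 3).
    The inverse of 2 mod 3 is 2 (since 2·2 = 4 = 1·3 + 1), so t ≡ 2·0 = 0 ≡ 0 (mod 3).
    Then x = 10 + 17·0 = 10, valid modulo lcm(17, 3) = 51: x ≡ 10 (mod 51).
  Combine with x ≡ 3 (mod 4); new modulus lcm = 204.
    Write x = 10 + 51·t and substitute into x ≡ 3 (mod 4): 51·t ≡ 3 − 10 = -7 (mod 4).
    Reduce coefficients mod 4: 3·t ≡ 1 (mod 4).
    The inverse of 3 mod 4 is 3 (since 3·3 = 9 = 2·4 + 1), so t ≡ 3·1 = 3 ≡ 3 (mod 4).
    Then x = 10 + 51·3 = 163, valid modulo lcm(51, 4) = 204: x ≡ 163 (mod 204).
  Combine with x ≡ 2 (mod 11); new modulus lcm = 2244.
    Write x = 163 + 204·t and substitute into x ≡ 2 (mod 11): 204·t ≡ 2 − 163 = -161 (mod 11).
    Reduce coefficients mod 11: 6·t ≡ 4 (mod 11).
    The inverse of 6 mod 11 is 2 (since 6·2 = 12 = 1·11 + 1), so t ≡ 2·4 = 8 ≡ 8 (mod 11).
    Then x = 163 + 204·8 = 1795, valid modulo lcm(204, 11) = 2244: x ≡ 1795 (mod 2244).
  Combine with x ≡ 18 (mod 19); new modulus lcm = 42636.
    Write x = 1795 + 2244·t and substitute into x ≡ 18 (mod 19): 2244·t ≡ 18 − 1795 = -1777 (mod 19).
    Reduce coefficients mod 19: 2·t ≡ 9 (mod 19).
    The inverse of 2 mod 19 is 10 (since 2·10 = 20 = 1·19 + 1), so t ≡ 10·9 = 90 ≡ 14 (mod 19).
    Then x = 1795 + 2244·14 = 33211, valid modulo lcm(2244, 19) = 42636: x ≡ 33211 (mod 42636).
Verify against each original: 33211 mod 17 = 10, 33211 mod 3 = 1, 33211 mod 4 = 3, 33211 mod 11 = 2, 33211 mod 19 = 18.

x ≡ 33211 (mod 42636).
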